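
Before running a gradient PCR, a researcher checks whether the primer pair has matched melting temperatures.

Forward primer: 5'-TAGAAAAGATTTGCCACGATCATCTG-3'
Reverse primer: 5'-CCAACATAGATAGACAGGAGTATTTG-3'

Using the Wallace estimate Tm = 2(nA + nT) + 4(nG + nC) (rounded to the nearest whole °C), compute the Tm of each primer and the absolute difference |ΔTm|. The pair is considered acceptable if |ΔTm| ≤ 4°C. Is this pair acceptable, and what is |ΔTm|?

Forward: A=9 T=7 G=5 C=5 → Tm = 2·16 + 4·10 = 72°C.
Reverse: A=10 T=6 G=6 C=4 → Tm = 2·16 + 4·10 = 72°C.
|ΔTm| = |72 − 72| = 0°C, ≤ 4°C.

|ΔTm| = 0°C; the pair is acceptable.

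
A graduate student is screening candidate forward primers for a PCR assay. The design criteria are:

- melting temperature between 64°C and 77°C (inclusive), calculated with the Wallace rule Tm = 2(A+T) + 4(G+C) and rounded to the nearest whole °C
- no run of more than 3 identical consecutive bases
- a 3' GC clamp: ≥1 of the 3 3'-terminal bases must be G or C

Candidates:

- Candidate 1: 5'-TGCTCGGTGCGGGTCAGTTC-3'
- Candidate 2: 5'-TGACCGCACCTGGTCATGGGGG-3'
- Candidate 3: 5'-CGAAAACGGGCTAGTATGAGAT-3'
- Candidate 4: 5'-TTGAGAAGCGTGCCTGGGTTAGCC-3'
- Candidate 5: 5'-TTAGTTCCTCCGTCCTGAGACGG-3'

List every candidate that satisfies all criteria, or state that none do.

Candidate 1 (20 nt, A=1 T=6 G=8 C=5): Tm = 2·7 + 4·13 = 66°C ✓; longest run = 3 ✓; 3' end TTC has 1 G/C ✓ — passes.
Candidate 2 (22 nt, A=3 T=4 G=9 C=6): Tm = 2·7 + 4·15 = 74°C ✓; longest run = 5, exceeds 3 ✗; 3' end GGG has 3 G/C ✓ — fails.
Candidate 3 (22 nt, A=8 T=4 G=7 C=3): Tm = 2·12 + 4·10 = 64°C ✓; longest run = 4, exceeds 3 ✗; 3' end GAT has 1 G/C ✓ — fails.
Candidate 4 (24 nt, A=4 T=6 G=9 C=5): Tm = 2·10 + 4·14 = 76°C ✓; longest run = 3 ✓; 3' end GCC has 3 G/C ✓ — passes.
Candidate 5 (23 nt, A=3 T=7 G=6 C=7): Tm = 2·10 + 4·13 = 72°C ✓; longest run = 2 ✓; 3' end CGG has 3 G/C ✓ — passes.

Candidate 1, Candidate 4 and Candidate 5.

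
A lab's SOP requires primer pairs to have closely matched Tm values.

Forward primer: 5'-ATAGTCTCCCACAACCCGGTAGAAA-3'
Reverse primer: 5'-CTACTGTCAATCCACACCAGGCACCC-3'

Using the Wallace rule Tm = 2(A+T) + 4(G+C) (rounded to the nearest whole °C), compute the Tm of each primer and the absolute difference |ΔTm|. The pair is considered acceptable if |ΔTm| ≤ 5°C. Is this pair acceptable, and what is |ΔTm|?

|ΔTm| = 8°C; the pair is not acceptable.

Forward: A=9 T=4 G=4 C=8 → Tm = 2·13 + 4·12 = 74°C.
Reverse: A=7 T=4 G=3 C=12 → Tm = 2·11 + 4·15 = 82°C.
|ΔTm| = |74 − 82| = 8°C, > 5°C.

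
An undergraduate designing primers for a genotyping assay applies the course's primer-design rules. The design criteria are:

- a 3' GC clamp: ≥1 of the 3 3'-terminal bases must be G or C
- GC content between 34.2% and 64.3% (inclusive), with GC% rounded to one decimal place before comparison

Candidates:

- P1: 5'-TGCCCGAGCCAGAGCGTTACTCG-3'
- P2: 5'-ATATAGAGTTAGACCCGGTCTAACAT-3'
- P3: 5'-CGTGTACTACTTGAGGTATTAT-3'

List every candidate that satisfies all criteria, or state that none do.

P1 (23 nt, A=4 T=4 G=7 C=8): 3' end TCG has 2 G/C ✓; GC 15/23 = 65.2%, outside 34.2–64.3% ✗ — fails.
P2 (26 nt, A=9 T=7 G=5 C=5): 3' end CAT has 1 G/C ✓; GC 10/26 = 38.5% ✓ — passes.
P3 (22 nt, A=5 T=9 G=5 C=3): 3' end TAT has 0 G/C, need ≥1 ✗; GC 8/22 = 36.4% ✓ — fails.

P2 only.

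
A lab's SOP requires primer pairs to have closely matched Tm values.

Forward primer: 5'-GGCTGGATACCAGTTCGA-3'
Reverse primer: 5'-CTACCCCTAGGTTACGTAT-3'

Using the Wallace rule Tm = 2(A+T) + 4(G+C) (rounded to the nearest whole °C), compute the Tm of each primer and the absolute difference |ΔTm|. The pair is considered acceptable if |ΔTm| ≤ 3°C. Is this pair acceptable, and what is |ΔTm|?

Forward: A=4 T=4 G=6 C=4 → Tm = 2·8 + 4·10 = 56°C.
Reverse: A=4 T=6 G=3 C=6 → Tm = 2·10 + 4·9 = 56°C.
|ΔTm| = |56 − 56| = 0°C, ≤ 3°C.

|ΔTm| = 0°C; the pair is acceptable.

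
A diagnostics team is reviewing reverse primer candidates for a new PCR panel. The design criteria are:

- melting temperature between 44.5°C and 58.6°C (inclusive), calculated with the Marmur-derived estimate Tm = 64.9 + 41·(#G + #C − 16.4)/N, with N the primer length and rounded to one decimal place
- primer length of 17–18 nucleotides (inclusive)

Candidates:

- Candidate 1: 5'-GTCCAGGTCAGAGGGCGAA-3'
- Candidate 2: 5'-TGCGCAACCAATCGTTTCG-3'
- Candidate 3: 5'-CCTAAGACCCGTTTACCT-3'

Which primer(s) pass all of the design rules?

Candidate 3 only.

Candidate 1 (19 nt, A=5 T=2 G=8 C=4): Tm = 64.9 + 41·(12 − 16.4)/19 = 55.4°C ✓; length 19, outside 17–18 ✗ — fails.
Candidate 2 (19 nt, A=4 T=5 G=4 C=6): Tm = 64.9 + 41·(10 − 16.4)/19 = 51.1°C ✓; length 19, outside 17–18 ✗ — fails.
Candidate 3 (18 nt, A=4 T=5 G=2 C=7): Tm = 64.9 + 41·(9 − 16.4)/18 = 48.0°C ✓; length 18 ✓ — passes.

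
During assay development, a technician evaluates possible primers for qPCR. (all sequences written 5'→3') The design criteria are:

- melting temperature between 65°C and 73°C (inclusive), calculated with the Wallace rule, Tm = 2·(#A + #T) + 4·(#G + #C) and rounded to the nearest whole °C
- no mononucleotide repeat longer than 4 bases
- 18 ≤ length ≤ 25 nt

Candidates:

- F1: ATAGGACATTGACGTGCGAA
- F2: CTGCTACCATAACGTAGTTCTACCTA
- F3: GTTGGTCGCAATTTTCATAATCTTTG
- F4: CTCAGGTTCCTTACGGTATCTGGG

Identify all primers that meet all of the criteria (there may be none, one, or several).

F1 (20 nt, A=7 T=4 G=6 C=3): Tm = 2·11 + 4·9 = 58°C, outside 65–73°C ✗; longest run = 2 ✓; length 20 ✓ — fails.
F2 (26 nt, A=7 T=8 G=3 C=8): Tm = 2·15 + 4·11 = 74°C, outside 65–73°C ✗; longest run = 2 ✓; length 26, outside 18–25 ✗ — fails.
F3 (26 nt, A=5 T=12 G=5 C=4): Tm = 2·17 + 4·9 = 70°C ✓; longest run = 4 ✓; length 26, outside 18–25 ✗ — fails.
F4 (24 nt, A=3 T=8 G=7 C=6): Tm = 2·11 + 4·13 = 74°C, outside 65–73°C ✗; longest run = 3 ✓; length 24 ✓ — fails.

None of the candidates satisfy all criteria.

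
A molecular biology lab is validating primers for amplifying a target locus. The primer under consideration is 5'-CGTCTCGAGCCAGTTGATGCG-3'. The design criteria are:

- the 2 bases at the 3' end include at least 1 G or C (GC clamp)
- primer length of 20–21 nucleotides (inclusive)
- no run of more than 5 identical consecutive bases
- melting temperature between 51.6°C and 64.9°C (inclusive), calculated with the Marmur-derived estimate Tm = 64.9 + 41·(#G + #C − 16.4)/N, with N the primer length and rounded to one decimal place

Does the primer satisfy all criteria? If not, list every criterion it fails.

Meets all criteria.

Base counts: A=3, T=5, G=7, C=6 (length 21).
GC clamp: 3' end CG has 2 G/C ✓
length: length 21 ✓
homopolymer run: longest run = 2 ✓
Tm: Tm = 64.9 + 41·(13 − 16.4)/21 = 58.3°C ✓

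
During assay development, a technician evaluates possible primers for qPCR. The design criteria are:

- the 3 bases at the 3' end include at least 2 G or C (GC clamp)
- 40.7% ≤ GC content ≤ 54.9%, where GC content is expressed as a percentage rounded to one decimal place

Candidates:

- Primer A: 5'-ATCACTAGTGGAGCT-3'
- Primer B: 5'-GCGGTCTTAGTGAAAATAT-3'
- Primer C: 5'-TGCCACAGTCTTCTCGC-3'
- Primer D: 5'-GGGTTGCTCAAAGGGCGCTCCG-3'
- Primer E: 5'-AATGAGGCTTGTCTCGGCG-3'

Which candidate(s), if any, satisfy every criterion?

Primer A (15 nt, A=4 T=4 G=4 C=3): 3' end GCT has 2 G/C ✓; GC 7/15 = 46.7% ✓ — passes.
Primer B (19 nt, A=6 T=6 G=5 C=2): 3' end TAT has 0 G/C, need ≥2 ✗; GC 7/19 = 36.8%, outside 40.7–54.9% ✗ — fails.
Primer C (17 nt, A=2 T=5 G=3 C=7): 3' end CGC has 3 G/C ✓; GC 10/17 = 58.8%, outside 40.7–54.9% ✗ — fails.
Primer D (22 nt, A=3 T=4 G=9 C=6): 3' end CCG has 3 G/C ✓; GC 15/22 = 68.2%, outside 40.7–54.9% ✗ — fails.
Primer E (19 nt, A=3 T=5 G=7 C=4): 3' end GCG has 3 G/C ✓; GC 11/19 = 57.9%, outside 40.7–54.9% ✗ — fails.

Primer A only.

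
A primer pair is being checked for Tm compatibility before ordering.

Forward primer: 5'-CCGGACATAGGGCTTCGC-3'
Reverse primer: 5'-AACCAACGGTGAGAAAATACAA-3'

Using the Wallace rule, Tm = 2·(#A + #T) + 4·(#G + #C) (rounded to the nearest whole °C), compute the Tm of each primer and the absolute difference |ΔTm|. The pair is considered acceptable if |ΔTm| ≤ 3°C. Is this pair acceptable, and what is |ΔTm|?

Forward: A=3 T=3 G=6 C=6 → Tm = 2·6 + 4·12 = 60°C.
Reverse: A=12 T=2 G=4 C=4 → Tm = 2·14 + 4·8 = 60°C.
|ΔTm| = |60 − 60| = 0°C, ≤ 3°C.

|ΔTm| = 0°C; the pair is acceptable.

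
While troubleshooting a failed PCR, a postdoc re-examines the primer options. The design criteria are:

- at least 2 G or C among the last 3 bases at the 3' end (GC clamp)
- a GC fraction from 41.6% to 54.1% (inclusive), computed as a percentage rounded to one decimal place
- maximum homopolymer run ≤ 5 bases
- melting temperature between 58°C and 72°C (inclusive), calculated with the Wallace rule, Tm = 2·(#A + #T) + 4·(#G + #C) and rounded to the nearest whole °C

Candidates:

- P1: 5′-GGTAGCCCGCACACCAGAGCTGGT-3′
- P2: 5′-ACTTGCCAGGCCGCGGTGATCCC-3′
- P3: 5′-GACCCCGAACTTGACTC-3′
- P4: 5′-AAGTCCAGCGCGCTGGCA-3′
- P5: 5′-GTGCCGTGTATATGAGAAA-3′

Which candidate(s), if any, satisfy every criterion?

P1 (24 nt, A=5 T=3 G=8 C=8): 3' end GGT has 2 G/C ✓; GC 16/24 = 66.7%, outside 41.6–54.1% ✗; longest run = 3 ✓; Tm = 2·8 + 4·16 = 80°C, outside 58–72°C ✗ — fails.
P2 (23 nt, A=3 T=4 G=7 C=9): 3' end CCC has 3 G/C ✓; GC 16/23 = 69.6%, outside 41.6–54.1% ✗; longest run = 3 ✓; Tm = 2·7 + 4·16 = 78°C, outside 58–72°C ✗ — fails.
P3 (17 nt, A=4 T=3 G=3 C=7): 3' end CTC has 2 G/C ✓; GC 10/17 = 58.8%, outside 41.6–54.1% ✗; longest run = 4 ✓; Tm = 2·7 + 4·10 = 54°C, outside 58–72°C ✗ — fails.
P4 (18 nt, A=4 T=2 G=6 C=6): 3' end GCA has 2 G/C ✓; GC 12/18 = 66.7%, outside 41.6–54.1% ✗; longest run = 2 ✓; Tm = 2·6 + 4·12 = 60°C ✓ — fails.
P5 (19 nt, A=6 T=5 G=6 C=2): 3' end AAA has 0 G/C, need ≥2 ✗; GC 8/19 = 42.1% ✓; longest run = 3 ✓; Tm = 2·11 + 4·8 = 54°C, outside 58–72°C ✗ — fails.

None of the candidates satisfy all criteria.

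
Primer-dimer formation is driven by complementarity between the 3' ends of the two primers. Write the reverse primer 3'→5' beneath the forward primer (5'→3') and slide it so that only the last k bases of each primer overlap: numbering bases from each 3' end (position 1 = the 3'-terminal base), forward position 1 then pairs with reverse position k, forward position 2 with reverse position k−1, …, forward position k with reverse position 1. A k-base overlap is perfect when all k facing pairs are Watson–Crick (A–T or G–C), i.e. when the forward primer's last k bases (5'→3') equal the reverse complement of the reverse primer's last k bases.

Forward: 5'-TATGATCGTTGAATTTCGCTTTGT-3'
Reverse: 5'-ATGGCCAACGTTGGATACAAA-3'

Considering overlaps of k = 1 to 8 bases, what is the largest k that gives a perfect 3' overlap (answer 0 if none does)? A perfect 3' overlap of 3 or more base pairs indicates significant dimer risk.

Longest perfect overlap: 5 complementary base pairs; significant dimer risk (threshold 3).

Last 8 bases (5'→3') — forward …CGCTTTGT, reverse …GATACAAA.
Reverse complement of the reverse primer's last 8 bases: TTTGTATC; its first k bases are the reverse complement of the reverse primer's last k bases, so a perfect k-base overlap needs the forward primer's last k bases to equal them.
Comparing (forward last k vs required): k=1: T vs T ✓; k=2: GT vs TT ✗; k=3: TGT vs TTT ✗; k=4: TTGT vs TTTG ✗; k=5: TTTGT vs TTTGT ✓; k=6: CTTTGT vs TTTGTA ✗; k=7: GCTTTGT vs TTTGTAT ✗; k=8: CGCTTTGT vs TTTGTATC ✗.
Perfect overlaps at k = 1, 5; the largest is 5.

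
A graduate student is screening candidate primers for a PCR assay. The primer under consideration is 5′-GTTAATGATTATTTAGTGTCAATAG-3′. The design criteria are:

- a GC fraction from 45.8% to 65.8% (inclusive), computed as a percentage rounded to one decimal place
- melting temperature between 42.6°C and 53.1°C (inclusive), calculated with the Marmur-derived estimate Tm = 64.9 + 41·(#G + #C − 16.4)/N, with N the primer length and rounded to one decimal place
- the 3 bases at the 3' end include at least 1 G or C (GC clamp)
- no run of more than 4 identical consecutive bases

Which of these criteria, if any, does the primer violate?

Base counts: A=8, T=11, G=5, C=1 (length 25).
GC content: GC 6/25 = 24.0%, outside 45.8–65.8% ✗
Tm: Tm = 64.9 + 41·(6 − 16.4)/25 = 47.8°C ✓
GC clamp: 3' end TAG has 1 G/C ✓
homopolymer run: longest run = 3 ✓

Fails: GC content.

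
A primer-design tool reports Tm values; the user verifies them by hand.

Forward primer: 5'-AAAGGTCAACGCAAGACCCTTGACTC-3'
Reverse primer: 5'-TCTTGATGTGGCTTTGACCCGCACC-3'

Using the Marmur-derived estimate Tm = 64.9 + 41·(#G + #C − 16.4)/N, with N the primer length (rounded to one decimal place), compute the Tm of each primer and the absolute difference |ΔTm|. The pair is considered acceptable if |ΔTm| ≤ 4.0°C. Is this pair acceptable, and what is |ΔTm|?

|ΔTm| = 1.5°C; the pair is acceptable.

Forward: G+C = 13, N = 26 → Tm = 64.9 + 41·(13 − 16.4)/26 = 59.5°C.
Reverse: G+C = 14, N = 25 → Tm = 64.9 + 41·(14 − 16.4)/25 = 61.0°C.
|ΔTm| = |59.5 − 61.0| = 1.5°C, ≤ 4.0°C.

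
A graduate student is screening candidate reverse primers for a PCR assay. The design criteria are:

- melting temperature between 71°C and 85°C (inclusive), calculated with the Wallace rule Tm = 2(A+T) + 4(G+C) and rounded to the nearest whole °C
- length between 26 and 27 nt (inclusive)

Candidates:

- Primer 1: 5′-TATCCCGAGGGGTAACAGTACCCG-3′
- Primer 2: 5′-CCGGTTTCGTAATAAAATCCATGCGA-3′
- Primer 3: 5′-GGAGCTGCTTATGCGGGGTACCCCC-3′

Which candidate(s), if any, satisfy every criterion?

Primer 2 only.

Primer 1 (24 nt, A=6 T=4 G=7 C=7): Tm = 2·10 + 4·14 = 76°C ✓; length 24, outside 26–27 ✗ — fails.
Primer 2 (26 nt, A=8 T=7 G=5 C=6): Tm = 2·15 + 4·11 = 74°C ✓; length 26 ✓ — passes.
Primer 3 (25 nt, A=3 T=5 G=9 C=8): Tm = 2·8 + 4·17 = 84°C ✓; length 25, outside 26–27 ✗ — fails.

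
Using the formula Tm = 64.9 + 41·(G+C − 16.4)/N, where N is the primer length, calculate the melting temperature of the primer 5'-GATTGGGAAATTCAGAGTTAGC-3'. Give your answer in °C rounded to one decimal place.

51.1°C

Base counts: A=7, T=6, G=7, C=2; G+C = 9, N = 22.
Tm = 64.9 + 41·(9 − 16.4)/22 = 64.9 + -303.40/22 = 51.1°C.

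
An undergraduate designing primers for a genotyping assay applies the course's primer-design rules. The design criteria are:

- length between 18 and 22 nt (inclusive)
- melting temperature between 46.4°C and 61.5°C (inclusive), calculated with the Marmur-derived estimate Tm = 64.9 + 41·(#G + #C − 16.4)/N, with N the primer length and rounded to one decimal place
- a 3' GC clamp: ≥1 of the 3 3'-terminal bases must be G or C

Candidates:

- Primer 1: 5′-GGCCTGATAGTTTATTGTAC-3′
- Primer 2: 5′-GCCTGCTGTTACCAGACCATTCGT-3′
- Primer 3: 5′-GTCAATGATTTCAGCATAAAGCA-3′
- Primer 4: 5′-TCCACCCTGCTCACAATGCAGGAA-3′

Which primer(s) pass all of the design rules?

Primer 1 (20 nt, A=4 T=8 G=5 C=3): length 20 ✓; Tm = 64.9 + 41·(8 − 16.4)/20 = 47.7°C ✓; 3' end TAC has 1 G/C ✓ — passes.
Primer 2 (24 nt, A=4 T=7 G=5 C=8): length 24, outside 18–22 ✗; Tm = 64.9 + 41·(13 − 16.4)/24 = 59.1°C ✓; 3' end CGT has 2 G/C ✓ — fails.
Primer 3 (23 nt, A=9 T=6 G=4 C=4): length 23, outside 18–22 ✗; Tm = 64.9 + 41·(8 − 16.4)/23 = 49.9°C ✓; 3' end GCA has 2 G/C ✓ — fails.
Primer 4 (24 nt, A=7 T=4 G=4 C=9): length 24, outside 18–22 ✗; Tm = 64.9 + 41·(13 − 16.4)/24 = 59.1°C ✓; 3' end GAA has 1 G/C ✓ — fails.

Primer 1 only.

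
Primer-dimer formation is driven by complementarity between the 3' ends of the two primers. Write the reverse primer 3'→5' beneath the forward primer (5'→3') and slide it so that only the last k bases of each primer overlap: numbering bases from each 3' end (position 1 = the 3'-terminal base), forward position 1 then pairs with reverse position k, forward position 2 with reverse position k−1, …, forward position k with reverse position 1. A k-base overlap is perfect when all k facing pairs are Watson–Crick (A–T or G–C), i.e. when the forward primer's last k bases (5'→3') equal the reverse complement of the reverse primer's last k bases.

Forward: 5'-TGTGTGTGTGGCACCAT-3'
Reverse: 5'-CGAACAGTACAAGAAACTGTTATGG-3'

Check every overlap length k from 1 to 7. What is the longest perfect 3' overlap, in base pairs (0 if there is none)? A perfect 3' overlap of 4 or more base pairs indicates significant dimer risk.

Longest perfect overlap: 4 complementary base pairs; significant dimer risk (threshold 4).

Last 7 bases (5'→3') — forward …GCACCAT, reverse …GTTATGG.
Reverse complement of the reverse primer's last 7 bases: CCATAAC; its first k bases are the reverse complement of the reverse primer's last k bases, so a perfect k-base overlap needs the forward primer's last k bases to equal them.
Comparing (forward last k vs required): k=1: T vs C ✗; k=2: AT vs CC ✗; k=3: CAT vs CCA ✗; k=4: CCAT vs CCAT ✓; k=5: ACCAT vs CCATA ✗; k=6: CACCAT vs CCATAA ✗; k=7: GCACCAT vs CCATAAC ✗.
Only k = 4 is perfect, so the longest perfect 3' overlap is 4.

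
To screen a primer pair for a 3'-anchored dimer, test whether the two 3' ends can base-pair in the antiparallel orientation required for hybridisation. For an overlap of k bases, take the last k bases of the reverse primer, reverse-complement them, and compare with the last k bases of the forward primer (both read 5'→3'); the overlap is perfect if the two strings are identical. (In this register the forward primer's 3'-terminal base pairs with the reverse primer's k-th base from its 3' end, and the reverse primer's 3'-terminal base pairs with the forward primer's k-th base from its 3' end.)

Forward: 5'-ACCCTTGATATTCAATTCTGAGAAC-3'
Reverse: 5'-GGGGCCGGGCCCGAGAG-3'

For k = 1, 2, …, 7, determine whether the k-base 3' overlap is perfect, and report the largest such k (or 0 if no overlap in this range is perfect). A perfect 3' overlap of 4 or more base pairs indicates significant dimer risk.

Last 7 bases (5'→3') — forward …TGAGAAC, reverse …CCGAGAG.
Reverse complement of the reverse primer's last 7 bases: CTCTCGG; its first k bases are the reverse complement of the reverse primer's last k bases, so a perfect k-base overlap needs the forward primer's last k bases to equal them.
Comparing (forward last k vs required): k=1: C vs C ✓; k=2: AC vs CT ✗; k=3: AAC vs CTC ✗; k=4: GAAC vs CTCT ✗; k=5: AGAAC vs CTCTC ✗; k=6: GAGAAC vs CTCTCG ✗; k=7: TGAGAAC vs CTCTCGG ✗.
Only k = 1 is perfect, so the longest perfect 3' overlap is 1.

Longest perfect overlap: 1 complementary base pair; below the dimer-risk threshold (threshold 4).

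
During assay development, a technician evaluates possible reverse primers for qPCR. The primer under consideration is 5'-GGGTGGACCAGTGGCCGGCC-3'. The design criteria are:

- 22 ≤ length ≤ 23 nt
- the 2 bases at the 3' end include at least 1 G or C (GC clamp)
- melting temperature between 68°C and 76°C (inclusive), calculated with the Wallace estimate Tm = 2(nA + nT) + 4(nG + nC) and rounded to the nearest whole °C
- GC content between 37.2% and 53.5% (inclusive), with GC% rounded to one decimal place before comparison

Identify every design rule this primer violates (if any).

Base counts: A=2, T=2, G=10, C=6 (length 20).
length: length 20, outside 22–23 ✗
GC clamp: 3' end CC has 2 G/C ✓
Tm: Tm = 2·4 + 4·16 = 72°C ✓
GC content: GC 16/20 = 80.0%, outside 37.2–53.5% ✗

Fails: length, GC content.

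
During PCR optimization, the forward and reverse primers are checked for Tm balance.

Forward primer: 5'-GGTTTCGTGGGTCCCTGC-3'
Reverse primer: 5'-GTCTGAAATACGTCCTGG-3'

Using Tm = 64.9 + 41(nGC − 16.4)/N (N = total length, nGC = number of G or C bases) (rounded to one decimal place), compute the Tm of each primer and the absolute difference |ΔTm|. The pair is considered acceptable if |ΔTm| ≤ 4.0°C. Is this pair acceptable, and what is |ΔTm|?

Forward: G+C = 12, N = 18 → Tm = 64.9 + 41·(12 − 16.4)/18 = 54.9°C.
Reverse: G+C = 9, N = 18 → Tm = 64.9 + 41·(9 − 16.4)/18 = 48.0°C.
|ΔTm| = |54.9 − 48.0| = 6.9°C, > 4.0°C.

|ΔTm| = 6.9°C; the pair is not acceptable.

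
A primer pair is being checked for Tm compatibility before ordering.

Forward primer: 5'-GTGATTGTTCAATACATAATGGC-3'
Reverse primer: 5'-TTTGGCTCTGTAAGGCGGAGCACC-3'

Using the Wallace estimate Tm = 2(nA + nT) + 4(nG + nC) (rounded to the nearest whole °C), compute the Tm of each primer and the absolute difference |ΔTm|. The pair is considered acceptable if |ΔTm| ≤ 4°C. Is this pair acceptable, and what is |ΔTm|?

Forward: A=7 T=8 G=5 C=3 → Tm = 2·15 + 4·8 = 62°C.
Reverse: A=4 T=6 G=8 C=6 → Tm = 2·10 + 4·14 = 76°C.
|ΔTm| = |62 − 76| = 14°C, > 4°C.

|ΔTm| = 14°C; the pair is not acceptable.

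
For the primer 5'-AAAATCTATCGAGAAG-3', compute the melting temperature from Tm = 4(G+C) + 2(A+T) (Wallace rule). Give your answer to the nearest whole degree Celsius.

Base counts: A=8, T=3, G=3, C=2 (length 16).
Tm = 2·(8+3) + 4·(3+2) = 2·11 + 4·5 = 22 + 20 = 42°C.

42°C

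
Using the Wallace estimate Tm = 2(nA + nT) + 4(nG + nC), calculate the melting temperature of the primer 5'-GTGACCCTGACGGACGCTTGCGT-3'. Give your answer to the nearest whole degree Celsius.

Base counts: A=3, T=5, G=8, C=7 (length 23).
Tm = 2·(3+5) + 4·(8+7) = 2·8 + 4·15 = 16 + 60 = 76°C.

76°C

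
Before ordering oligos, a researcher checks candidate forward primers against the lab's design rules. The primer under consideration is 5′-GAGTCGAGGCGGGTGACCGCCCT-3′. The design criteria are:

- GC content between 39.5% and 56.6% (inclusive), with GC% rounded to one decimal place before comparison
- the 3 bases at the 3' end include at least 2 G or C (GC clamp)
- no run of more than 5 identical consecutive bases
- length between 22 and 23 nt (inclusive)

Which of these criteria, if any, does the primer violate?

Fails: GC content.

Base counts: A=3, T=3, G=10, C=7 (length 23).
GC content: GC 17/23 = 73.9%, outside 39.5–56.6% ✗
GC clamp: 3' end CCT has 2 G/C ✓
homopolymer run: longest run = 3 ✓
length: length 23 ✓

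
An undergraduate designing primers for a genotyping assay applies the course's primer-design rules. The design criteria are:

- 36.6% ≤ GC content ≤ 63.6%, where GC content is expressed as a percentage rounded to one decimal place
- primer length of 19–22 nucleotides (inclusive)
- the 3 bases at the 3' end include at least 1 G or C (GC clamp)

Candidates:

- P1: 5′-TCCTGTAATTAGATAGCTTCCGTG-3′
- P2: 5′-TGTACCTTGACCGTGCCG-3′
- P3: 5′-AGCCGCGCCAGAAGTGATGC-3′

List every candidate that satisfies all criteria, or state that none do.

None of the candidates satisfy all criteria.

P1 (24 nt, A=5 T=9 G=5 C=5): GC 10/24 = 41.7% ✓; length 24, outside 19–22 ✗; 3' end GTG has 2 G/C ✓ — fails.
P2 (18 nt, A=2 T=5 G=5 C=6): GC 11/18 = 61.1% ✓; length 18, outside 19–22 ✗; 3' end CCG has 3 G/C ✓ — fails.
P3 (20 nt, A=5 T=2 G=7 C=6): GC 13/20 = 65.0%, outside 36.6–63.6% ✗; length 20 ✓; 3' end TGC has 2 G/C ✓ — fails.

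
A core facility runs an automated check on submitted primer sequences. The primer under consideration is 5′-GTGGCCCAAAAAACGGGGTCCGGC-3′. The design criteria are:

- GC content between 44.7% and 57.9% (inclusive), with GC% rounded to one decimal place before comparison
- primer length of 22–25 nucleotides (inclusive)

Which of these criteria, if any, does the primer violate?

Base counts: A=6, T=2, G=9, C=7 (length 24).
GC content: GC 16/24 = 66.7%, outside 44.7–57.9% ✗
length: length 24 ✓

Fails: GC content.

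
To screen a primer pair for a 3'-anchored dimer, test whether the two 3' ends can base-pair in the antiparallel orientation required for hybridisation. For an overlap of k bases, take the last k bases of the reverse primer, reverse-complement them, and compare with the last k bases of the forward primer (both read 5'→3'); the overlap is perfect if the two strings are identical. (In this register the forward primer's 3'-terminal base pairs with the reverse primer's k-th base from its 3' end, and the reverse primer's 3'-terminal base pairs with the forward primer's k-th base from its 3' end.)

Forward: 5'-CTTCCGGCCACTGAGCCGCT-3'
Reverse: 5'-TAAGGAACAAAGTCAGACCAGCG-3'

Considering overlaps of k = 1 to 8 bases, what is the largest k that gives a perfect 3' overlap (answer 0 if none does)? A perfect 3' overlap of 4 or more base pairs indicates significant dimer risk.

Longest perfect overlap: 4 complementary base pairs; significant dimer risk (threshold 4).

Last 8 bases (5'→3') — forward …GAGCCGCT, reverse …GACCAGCG.
Reverse complement of the reverse primer's last 8 bases: CGCTGGTC; its first k bases are the reverse complement of the reverse primer's last k bases, so a perfect k-base overlap needs the forward primer's last k bases to equal them.
Comparing (forward last k vs required): k=1: T vs C ✗; k=2: CT vs CG ✗; k=3: GCT vs CGC ✗; k=4: CGCT vs CGCT ✓; k=5: CCGCT vs CGCTG ✗; k=6: GCCGCT vs CGCTGG ✗; k=7: AGCCGCT vs CGCTGGT ✗; k=8: GAGCCGCT vs CGCTGGTC ✗.
Only k = 4 is perfect, so the longest perfect 3' overlap is 4.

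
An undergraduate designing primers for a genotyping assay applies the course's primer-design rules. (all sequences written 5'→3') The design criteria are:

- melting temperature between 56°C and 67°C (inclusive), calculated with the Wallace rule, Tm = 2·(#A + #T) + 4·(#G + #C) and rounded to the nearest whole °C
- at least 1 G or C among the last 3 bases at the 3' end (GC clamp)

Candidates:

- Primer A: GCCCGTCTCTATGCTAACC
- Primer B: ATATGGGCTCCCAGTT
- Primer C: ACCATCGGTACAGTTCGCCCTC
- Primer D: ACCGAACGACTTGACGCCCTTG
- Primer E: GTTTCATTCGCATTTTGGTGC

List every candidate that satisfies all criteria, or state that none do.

Primer A and Primer E.

Primer A (19 nt, A=3 T=5 G=3 C=8): Tm = 2·8 + 4·11 = 60°C ✓; 3' end ACC has 2 G/C ✓ — passes.
Primer B (16 nt, A=3 T=5 G=4 C=4): Tm = 2·8 + 4·8 = 48°C, outside 56–67°C ✗; 3' end GTT has 1 G/C ✓ — fails.
Primer C (22 nt, A=4 T=5 G=4 C=9): Tm = 2·9 + 4·13 = 70°C, outside 56–67°C ✗; 3' end CTC has 2 G/C ✓ — fails.
Primer D (22 nt, A=5 T=4 G=5 C=8): Tm = 2·9 + 4·13 = 70°C, outside 56–67°C ✗; 3' end TTG has 1 G/C ✓ — fails.
Primer E (21 nt, A=2 T=10 G=5 C=4): Tm = 2·12 + 4·9 = 60°C ✓; 3' end TGC has 2 G/C ✓ — passes.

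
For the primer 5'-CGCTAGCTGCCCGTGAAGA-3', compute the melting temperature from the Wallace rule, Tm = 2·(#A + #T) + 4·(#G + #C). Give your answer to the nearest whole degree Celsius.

62°C

Base counts: A=4, T=3, G=6, C=6 (length 19).
Tm = 2·(4+3) + 4·(6+6) = 2·7 + 4·12 = 14 + 48 = 62°C.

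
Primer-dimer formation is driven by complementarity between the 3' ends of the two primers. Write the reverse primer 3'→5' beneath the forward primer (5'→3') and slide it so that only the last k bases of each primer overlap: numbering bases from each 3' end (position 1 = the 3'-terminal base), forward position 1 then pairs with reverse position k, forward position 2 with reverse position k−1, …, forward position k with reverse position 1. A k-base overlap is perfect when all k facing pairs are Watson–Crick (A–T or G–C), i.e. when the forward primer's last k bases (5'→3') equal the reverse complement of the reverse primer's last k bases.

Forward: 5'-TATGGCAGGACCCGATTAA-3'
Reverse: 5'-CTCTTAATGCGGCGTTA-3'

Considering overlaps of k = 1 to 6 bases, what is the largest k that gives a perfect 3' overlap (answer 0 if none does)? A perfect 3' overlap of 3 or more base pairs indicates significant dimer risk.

Last 6 bases (5'→3') — forward …GATTAA, reverse …GCGTTA.
Reverse complement of the reverse primer's last 6 bases: TAACGC; its first k bases are the reverse complement of the reverse primer's last k bases, so a perfect k-base overlap needs the forward primer's last k bases to equal them.
Comparing (forward last k vs required): k=1: A vs T ✗; k=2: AA vs TA ✗; k=3: TAA vs TAA ✓; k=4: TTAA vs TAAC ✗; k=5: ATTAA vs TAACG ✗; k=6: GATTAA vs TAACGC ✗.
Only k = 3 is perfect, so the longest perfect 3' overlap is 3.

Longest perfect overlap: 3 complementary base pairs; significant dimer risk (threshold 3).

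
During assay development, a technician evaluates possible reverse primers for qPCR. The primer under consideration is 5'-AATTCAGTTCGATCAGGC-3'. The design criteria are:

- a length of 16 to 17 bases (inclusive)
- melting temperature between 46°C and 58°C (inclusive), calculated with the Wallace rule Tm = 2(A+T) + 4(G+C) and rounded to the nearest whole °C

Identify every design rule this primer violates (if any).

Fails: length.

Base counts: A=5, T=5, G=4, C=4 (length 18).
length: length 18, outside 16–17 ✗
Tm: Tm = 2·10 + 4·8 = 52°C ✓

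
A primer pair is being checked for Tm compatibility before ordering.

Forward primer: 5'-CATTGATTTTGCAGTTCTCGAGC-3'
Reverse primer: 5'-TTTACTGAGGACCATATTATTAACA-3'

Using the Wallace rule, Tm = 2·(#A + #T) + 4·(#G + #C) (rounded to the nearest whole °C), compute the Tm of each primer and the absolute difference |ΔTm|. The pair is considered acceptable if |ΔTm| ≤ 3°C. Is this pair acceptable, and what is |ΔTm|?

Forward: A=4 T=9 G=5 C=5 → Tm = 2·13 + 4·10 = 66°C.
Reverse: A=9 T=9 G=3 C=4 → Tm = 2·18 + 4·7 = 64°C.
|ΔTm| = |66 − 64| = 2°C, ≤ 3°C.

|ΔTm| = 2°C; the pair is acceptable.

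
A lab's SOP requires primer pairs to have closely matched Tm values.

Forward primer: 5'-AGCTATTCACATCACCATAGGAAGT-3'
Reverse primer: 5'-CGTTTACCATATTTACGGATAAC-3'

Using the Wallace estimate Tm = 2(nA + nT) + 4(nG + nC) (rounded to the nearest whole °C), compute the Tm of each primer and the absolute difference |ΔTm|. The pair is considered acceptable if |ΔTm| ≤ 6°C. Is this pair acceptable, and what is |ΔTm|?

|ΔTm| = 8°C; the pair is not acceptable.

Forward: A=9 T=6 G=4 C=6 → Tm = 2·15 + 4·10 = 70°C.
Reverse: A=7 T=8 G=3 C=5 → Tm = 2·15 + 4·8 = 62°C.
|ΔTm| = |70 − 62| = 8°C, > 6°C.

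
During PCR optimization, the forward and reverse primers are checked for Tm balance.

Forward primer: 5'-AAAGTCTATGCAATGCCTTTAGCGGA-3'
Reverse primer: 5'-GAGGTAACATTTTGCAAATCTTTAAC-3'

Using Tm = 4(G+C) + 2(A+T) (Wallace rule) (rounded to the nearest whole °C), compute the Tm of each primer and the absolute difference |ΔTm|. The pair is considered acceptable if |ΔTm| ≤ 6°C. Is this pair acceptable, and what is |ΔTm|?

|ΔTm| = 6°C; the pair is acceptable.

Forward: A=8 T=7 G=6 C=5 → Tm = 2·15 + 4·11 = 74°C.
Reverse: A=9 T=9 G=4 C=4 → Tm = 2·18 + 4·8 = 68°C.
|ΔTm| = |74 − 68| = 6°C, ≤ 6°C.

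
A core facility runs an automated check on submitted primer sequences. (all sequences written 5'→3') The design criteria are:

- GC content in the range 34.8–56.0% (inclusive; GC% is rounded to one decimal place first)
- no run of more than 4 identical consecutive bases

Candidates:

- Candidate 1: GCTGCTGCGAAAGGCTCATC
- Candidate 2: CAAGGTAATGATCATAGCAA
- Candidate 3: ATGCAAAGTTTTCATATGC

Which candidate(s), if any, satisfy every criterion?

Candidate 1 (20 nt, A=4 T=4 G=6 C=6): GC 12/20 = 60.0%, outside 34.8–56.0% ✗; longest run = 3 ✓ — fails.
Candidate 2 (20 nt, A=9 T=4 G=4 C=3): GC 7/20 = 35.0% ✓; longest run = 2 ✓ — passes.
Candidate 3 (19 nt, A=6 T=7 G=3 C=3): GC 6/19 = 31.6%, outside 34.8–56.0% ✗; longest run = 4 ✓ — fails.

Candidate 2 only.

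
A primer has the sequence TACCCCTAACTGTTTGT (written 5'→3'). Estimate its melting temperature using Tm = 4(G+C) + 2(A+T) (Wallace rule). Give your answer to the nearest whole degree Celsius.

48°C

Base counts: A=3, T=7, G=2, C=5 (length 17).
Tm = 2·(3+7) + 4·(2+5) = 2·10 + 4·7 = 20 + 28 = 48°C.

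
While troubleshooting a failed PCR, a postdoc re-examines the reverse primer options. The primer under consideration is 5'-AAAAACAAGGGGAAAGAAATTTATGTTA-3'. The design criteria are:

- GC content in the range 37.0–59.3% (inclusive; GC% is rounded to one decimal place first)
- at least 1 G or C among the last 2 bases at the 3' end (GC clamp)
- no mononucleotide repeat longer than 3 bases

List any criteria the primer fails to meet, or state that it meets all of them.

Fails: GC content, GC clamp, homopolymer run.

Base counts: A=15, T=6, G=6, C=1 (length 28).
GC content: GC 7/28 = 25.0%, outside 37.0–59.3% ✗
GC clamp: 3' end TA has 0 G/C, need ≥1 ✗
homopolymer run: longest run = 5, exceeds 3 ✗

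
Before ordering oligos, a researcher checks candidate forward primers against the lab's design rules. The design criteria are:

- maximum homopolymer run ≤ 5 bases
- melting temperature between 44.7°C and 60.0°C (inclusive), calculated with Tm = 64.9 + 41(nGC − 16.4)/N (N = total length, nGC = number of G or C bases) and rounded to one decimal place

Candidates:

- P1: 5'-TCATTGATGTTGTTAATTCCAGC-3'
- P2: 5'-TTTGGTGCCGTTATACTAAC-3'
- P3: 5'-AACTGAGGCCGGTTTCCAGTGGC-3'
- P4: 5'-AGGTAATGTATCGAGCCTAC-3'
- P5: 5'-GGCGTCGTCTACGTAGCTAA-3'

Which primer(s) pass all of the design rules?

P1, P2, P4 and P5.

P1 (23 nt, A=5 T=10 G=4 C=4): longest run = 2 ✓; Tm = 64.9 + 41·(8 − 16.4)/23 = 49.9°C ✓ — passes.
P2 (20 nt, A=4 T=8 G=4 C=4): longest run = 3 ✓; Tm = 64.9 + 41·(8 − 16.4)/20 = 47.7°C ✓ — passes.
P3 (23 nt, A=4 T=5 G=8 C=6): longest run = 3 ✓; Tm = 64.9 + 41·(14 − 16.4)/23 = 60.6°C, outside 44.7–60.0°C ✗ — fails.
P4 (20 nt, A=6 T=5 G=5 C=4): longest run = 2 ✓; Tm = 64.9 + 41·(9 − 16.4)/20 = 49.7°C ✓ — passes.
P5 (20 nt, A=4 T=5 G=6 C=5): longest run = 2 ✓; Tm = 64.9 + 41·(11 − 16.4)/20 = 53.8°C ✓ — passes.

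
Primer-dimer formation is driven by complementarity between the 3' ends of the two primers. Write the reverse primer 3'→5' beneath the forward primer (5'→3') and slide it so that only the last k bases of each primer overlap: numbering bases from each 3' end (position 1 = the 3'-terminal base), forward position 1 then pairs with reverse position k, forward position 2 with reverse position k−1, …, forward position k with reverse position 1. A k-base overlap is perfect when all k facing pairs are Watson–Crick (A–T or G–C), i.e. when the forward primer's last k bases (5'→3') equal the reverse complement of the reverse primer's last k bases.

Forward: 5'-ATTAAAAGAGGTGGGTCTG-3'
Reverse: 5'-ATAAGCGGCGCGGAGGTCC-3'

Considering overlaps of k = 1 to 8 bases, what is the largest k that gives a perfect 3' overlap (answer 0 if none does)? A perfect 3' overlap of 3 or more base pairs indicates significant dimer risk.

Last 8 bases (5'→3') — forward …TGGGTCTG, reverse …GGAGGTCC.
Reverse complement of the reverse primer's last 8 bases: GGACCTCC; its first k bases are the reverse complement of the reverse primer's last k bases, so a perfect k-base overlap needs the forward primer's last k bases to equal them.
Comparing (forward last k vs required): k=1: G vs G ✓; k=2: TG vs GG ✗; k=3: CTG vs GGA ✗; k=4: TCTG vs GGAC ✗; k=5: GTCTG vs GGACC ✗; k=6: GGTCTG vs GGACCT ✗; k=7: GGGTCTG vs GGACCTC ✗; k=8: TGGGTCTG vs GGACCTCC ✗.
Only k = 1 is perfect, so the longest perfect 3' overlap is 1.

Longest perfect overlap: 1 complementary base pair; below the dimer-risk threshold (threshold 3).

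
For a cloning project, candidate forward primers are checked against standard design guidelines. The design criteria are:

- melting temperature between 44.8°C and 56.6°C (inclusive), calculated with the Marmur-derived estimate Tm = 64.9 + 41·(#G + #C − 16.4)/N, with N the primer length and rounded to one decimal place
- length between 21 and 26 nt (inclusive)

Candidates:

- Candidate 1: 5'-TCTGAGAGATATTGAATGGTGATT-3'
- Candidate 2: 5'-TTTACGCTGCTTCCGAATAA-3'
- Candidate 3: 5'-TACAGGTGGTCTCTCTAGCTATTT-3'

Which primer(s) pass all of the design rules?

Candidate 1 and Candidate 3.

Candidate 1 (24 nt, A=7 T=9 G=7 C=1): Tm = 64.9 + 41·(8 − 16.4)/24 = 50.6°C ✓; length 24 ✓ — passes.
Candidate 2 (20 nt, A=5 T=7 G=3 C=5): Tm = 64.9 + 41·(8 − 16.4)/20 = 47.7°C ✓; length 20, outside 21–26 ✗ — fails.
Candidate 3 (24 nt, A=4 T=10 G=5 C=5): Tm = 64.9 + 41·(10 − 16.4)/24 = 54.0°C ✓; length 24 ✓ — passes.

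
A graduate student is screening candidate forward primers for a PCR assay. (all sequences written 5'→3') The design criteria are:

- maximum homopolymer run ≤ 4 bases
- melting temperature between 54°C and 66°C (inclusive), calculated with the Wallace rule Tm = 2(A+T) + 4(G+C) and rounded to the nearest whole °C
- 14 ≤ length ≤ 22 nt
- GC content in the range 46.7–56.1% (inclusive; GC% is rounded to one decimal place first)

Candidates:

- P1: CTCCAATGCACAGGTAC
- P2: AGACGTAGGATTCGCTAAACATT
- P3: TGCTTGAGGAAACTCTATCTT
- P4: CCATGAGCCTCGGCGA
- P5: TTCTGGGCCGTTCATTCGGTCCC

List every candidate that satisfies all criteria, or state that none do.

P1 (17 nt, A=5 T=3 G=3 C=6): longest run = 2 ✓; Tm = 2·8 + 4·9 = 52°C, outside 54–66°C ✗; length 17 ✓; GC 9/17 = 52.9% ✓ — fails.
P2 (23 nt, A=8 T=6 G=5 C=4): longest run = 3 ✓; Tm = 2·14 + 4·9 = 64°C ✓; length 23, outside 14–22 ✗; GC 9/23 = 39.1%, outside 46.7–56.1% ✗ — fails.
P3 (21 nt, A=5 T=8 G=4 C=4): longest run = 3 ✓; Tm = 2·13 + 4·8 = 58°C ✓; length 21 ✓; GC 8/21 = 38.1%, outside 46.7–56.1% ✗ — fails.
P4 (16 nt, A=3 T=2 G=5 C=6): longest run = 2 ✓; Tm = 2·5 + 4·11 = 54°C ✓; length 16 ✓; GC 11/16 = 68.8%, outside 46.7–56.1% ✗ — fails.
P5 (23 nt, A=1 T=8 G=6 C=8): longest run = 3 ✓; Tm = 2·9 + 4·14 = 74°C, outside 54–66°C ✗; length 23, outside 14–22 ✗; GC 14/23 = 60.9%, outside 46.7–56.1% ✗ — fails.

None of the candidates satisfy all criteria.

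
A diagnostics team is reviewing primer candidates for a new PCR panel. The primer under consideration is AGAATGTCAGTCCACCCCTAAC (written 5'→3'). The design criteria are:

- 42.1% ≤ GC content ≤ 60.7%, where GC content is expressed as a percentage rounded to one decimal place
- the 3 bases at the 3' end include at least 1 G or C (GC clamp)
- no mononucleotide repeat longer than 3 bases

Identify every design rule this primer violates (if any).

Base counts: A=7, T=4, G=3, C=8 (length 22).
GC content: GC 11/22 = 50.0% ✓
GC clamp: 3' end AAC has 1 G/C ✓
homopolymer run: longest run = 4, exceeds 3 ✗

Fails: homopolymer run.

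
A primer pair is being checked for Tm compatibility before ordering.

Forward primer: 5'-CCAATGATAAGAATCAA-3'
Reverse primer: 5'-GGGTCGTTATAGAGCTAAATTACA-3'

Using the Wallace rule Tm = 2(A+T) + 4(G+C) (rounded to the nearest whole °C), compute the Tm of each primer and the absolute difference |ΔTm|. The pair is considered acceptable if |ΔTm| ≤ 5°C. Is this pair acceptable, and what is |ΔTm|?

Forward: A=9 T=3 G=2 C=3 → Tm = 2·12 + 4·5 = 44°C.
Reverse: A=8 T=7 G=6 C=3 → Tm = 2·15 + 4·9 = 66°C.
|ΔTm| = |44 − 66| = 22°C, > 5°C.

|ΔTm| = 22°C; the pair is not acceptable.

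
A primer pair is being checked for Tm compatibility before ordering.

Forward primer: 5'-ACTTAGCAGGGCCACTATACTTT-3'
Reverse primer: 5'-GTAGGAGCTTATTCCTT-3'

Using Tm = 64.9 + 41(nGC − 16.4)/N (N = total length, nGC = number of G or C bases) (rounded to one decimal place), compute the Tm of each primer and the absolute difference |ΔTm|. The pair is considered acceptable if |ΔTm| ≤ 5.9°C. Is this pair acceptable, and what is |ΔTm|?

|ΔTm| = 11.3°C; the pair is not acceptable.

Forward: G+C = 10, N = 23 → Tm = 64.9 + 41·(10 − 16.4)/23 = 53.5°C.
Reverse: G+C = 7, N = 17 → Tm = 64.9 + 41·(7 − 16.4)/17 = 42.2°C.
|ΔTm| = |53.5 − 42.2| = 11.3°C, > 5.9°C.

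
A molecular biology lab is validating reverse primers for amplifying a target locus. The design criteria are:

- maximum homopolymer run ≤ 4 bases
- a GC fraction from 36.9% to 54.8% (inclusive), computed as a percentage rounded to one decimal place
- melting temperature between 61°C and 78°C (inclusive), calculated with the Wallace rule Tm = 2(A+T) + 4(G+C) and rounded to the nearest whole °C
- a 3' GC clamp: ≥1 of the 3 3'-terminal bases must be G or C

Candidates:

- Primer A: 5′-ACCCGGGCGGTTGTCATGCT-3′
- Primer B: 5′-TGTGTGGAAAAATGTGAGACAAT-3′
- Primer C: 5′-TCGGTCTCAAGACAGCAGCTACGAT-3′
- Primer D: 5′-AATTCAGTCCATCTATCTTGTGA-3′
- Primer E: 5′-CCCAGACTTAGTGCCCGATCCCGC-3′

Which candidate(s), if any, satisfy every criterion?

Primer C only.

Primer A (20 nt, A=2 T=5 G=7 C=6): longest run = 3 ✓; GC 13/20 = 65.0%, outside 36.9–54.8% ✗; Tm = 2·7 + 4·13 = 66°C ✓; 3' end GCT has 2 G/C ✓ — fails.
Primer B (23 nt, A=9 T=6 G=7 C=1): longest run = 5, exceeds 4 ✗; GC 8/23 = 34.8%, outside 36.9–54.8% ✗; Tm = 2·15 + 4·8 = 62°C ✓; 3' end AAT has 0 G/C, need ≥1 ✗ — fails.
Primer C (25 nt, A=7 T=5 G=6 C=7): longest run = 2 ✓; GC 13/25 = 52.0% ✓; Tm = 2·12 + 4·13 = 76°C ✓; 3' end GAT has 1 G/C ✓ — passes.
Primer D (23 nt, A=6 T=9 G=3 C=5): longest run = 2 ✓; GC 8/23 = 34.8%, outside 36.9–54.8% ✗; Tm = 2·15 + 4·8 = 62°C ✓; 3' end TGA has 1 G/C ✓ — fails.
Primer E (24 nt, A=4 T=4 G=5 C=11): longest run = 3 ✓; GC 16/24 = 66.7%, outside 36.9–54.8% ✗; Tm = 2·8 + 4·16 = 80°C, outside 61–78°C ✗; 3' end CGC has 3 G/C ✓ — fails.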